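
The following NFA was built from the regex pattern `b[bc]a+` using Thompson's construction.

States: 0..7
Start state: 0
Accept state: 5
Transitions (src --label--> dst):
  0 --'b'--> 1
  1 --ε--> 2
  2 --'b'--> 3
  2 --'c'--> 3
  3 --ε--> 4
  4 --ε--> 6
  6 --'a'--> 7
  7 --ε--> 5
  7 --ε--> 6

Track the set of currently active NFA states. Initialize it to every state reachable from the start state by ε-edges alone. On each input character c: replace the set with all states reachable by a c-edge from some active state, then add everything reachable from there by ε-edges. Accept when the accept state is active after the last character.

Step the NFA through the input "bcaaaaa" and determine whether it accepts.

Answer: ACCEPT

Steps:
initial (ε-close {0}): {0}
'b' @ 1: {1,2}
'c' @ 2: {3,4,6}
'a' @ 3: {5,6,7}  [accepting]
'a' @ 4: {5,6,7}  [accepting]
'a' @ 5: {5,6,7}  [accepting]
'a' @ 6: {5,6,7}  [accepting]
'a' @ 7: {5,6,7}  [accepting]
after full input: {5,6,7}  (accept=5 in)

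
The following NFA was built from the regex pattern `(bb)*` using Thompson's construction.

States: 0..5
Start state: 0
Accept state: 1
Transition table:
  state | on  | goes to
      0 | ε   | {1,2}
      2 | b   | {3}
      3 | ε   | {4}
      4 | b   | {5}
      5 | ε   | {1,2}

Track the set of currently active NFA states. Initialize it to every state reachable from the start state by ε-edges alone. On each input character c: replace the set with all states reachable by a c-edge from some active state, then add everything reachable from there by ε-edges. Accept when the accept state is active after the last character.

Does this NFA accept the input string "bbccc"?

start: ε-closure({0}) = {0,1,2}
'b' @ 1: {3,4}
'b' @ 2: {1,2,5}  ✓accept
'c' @ 3: {}  — state set empty
rest 'cc' ignored (set empty)
end set {} — state 1 not in

Answer: REJECT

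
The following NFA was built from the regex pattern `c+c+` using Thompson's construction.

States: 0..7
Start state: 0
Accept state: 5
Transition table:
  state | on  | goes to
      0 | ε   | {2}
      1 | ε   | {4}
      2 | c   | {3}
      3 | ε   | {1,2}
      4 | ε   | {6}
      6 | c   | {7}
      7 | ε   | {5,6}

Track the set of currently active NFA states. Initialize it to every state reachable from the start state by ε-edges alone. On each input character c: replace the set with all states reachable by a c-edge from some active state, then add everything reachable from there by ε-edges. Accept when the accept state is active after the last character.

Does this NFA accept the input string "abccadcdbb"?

start: ε-closure({0}) = {0,2}
'a' @ 1: {}  — state set empty
rest 'bccadcdbb' ignored (set empty)
final: {}; accept 5 not in set

Answer: REJECT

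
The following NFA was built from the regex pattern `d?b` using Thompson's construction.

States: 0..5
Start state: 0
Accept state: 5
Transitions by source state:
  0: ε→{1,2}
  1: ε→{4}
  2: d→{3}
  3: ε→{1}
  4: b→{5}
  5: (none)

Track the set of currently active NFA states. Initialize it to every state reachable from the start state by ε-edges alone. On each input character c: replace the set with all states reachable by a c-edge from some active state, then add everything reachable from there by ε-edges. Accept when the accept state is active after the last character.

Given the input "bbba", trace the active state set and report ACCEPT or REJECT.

Answer: REJECT

Trace:
S₀ = ε-closure({0}) = {0,1,2,4}
'b' @ 1: {5}  (accept∈set)
'b' @ 2: {}  — state set empty
rest 'ba' ignored (set empty)
end set {} — state 5 not in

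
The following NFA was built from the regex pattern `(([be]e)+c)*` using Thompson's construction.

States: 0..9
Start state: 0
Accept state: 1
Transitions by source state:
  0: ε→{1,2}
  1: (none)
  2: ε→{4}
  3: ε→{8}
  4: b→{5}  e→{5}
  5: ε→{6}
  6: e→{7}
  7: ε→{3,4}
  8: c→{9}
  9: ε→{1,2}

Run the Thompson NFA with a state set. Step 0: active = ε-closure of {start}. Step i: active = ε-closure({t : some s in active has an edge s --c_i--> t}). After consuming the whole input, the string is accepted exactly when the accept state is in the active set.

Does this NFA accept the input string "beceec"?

Answer: ACCEPT

Derivation:
initial (ε-close {0}): {0,1,2,4}
'b' @ 1: {5,6}
'e' @ 2: {3,4,7,8}
'c' @ 3: {1,2,4,9}  ✓accept
'e' @ 4: {5,6}
'e' @ 5: {3,4,7,8}
'c' @ 6: {1,2,4,9}  ✓accept
final: {1,2,4,9}; accept 1 in set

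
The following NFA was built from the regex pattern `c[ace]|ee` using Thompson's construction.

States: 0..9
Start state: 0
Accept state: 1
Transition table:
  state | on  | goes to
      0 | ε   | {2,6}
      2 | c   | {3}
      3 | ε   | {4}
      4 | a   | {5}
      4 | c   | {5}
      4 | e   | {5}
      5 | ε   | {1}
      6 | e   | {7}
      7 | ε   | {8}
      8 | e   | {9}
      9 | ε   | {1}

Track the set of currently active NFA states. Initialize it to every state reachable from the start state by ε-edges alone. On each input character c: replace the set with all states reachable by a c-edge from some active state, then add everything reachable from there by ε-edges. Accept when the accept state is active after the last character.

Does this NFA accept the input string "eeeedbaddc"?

Answer: REJECT

Derivation:
S₀ = ε-closure({0}) = {0,2,6}
'e' @ 1: {7,8}
'e' @ 2: {1,9}  ✓accept
'e' @ 3: {}  — dead — no transitions
rest 'edbaddc' ignored (set empty)
end set {} — state 1 not in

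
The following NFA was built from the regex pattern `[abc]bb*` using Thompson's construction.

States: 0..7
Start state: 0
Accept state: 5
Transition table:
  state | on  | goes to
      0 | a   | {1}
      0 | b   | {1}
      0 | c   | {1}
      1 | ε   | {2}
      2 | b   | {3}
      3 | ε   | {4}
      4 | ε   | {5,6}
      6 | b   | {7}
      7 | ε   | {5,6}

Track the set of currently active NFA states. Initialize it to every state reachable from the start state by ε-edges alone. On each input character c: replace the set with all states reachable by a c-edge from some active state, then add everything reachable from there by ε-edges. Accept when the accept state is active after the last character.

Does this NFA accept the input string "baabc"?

S₀ = ε-closure({0}) = {0}
'b' @ 1: {1,2}
'a' @ 2: {}  — no active states
rest 'abc' ignored (set empty)
final: {}; accept 5 not in set

Answer: REJECT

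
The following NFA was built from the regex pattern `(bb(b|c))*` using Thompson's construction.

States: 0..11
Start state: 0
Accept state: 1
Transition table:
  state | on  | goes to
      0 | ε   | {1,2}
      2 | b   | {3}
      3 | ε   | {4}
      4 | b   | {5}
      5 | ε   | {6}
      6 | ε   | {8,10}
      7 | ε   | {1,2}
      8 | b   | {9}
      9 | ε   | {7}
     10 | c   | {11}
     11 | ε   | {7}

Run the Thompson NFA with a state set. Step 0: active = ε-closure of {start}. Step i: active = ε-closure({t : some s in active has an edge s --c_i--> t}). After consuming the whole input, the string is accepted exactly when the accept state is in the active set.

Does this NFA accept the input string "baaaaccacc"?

Answer: REJECT

Derivation:
initial (ε-close {0}): {0,1,2}
'b' @ 1: {3,4}
'a' @ 2: {}  — dead — no transitions
rest 'aaaccacc' ignored (set empty)
end set {} — state 1 not in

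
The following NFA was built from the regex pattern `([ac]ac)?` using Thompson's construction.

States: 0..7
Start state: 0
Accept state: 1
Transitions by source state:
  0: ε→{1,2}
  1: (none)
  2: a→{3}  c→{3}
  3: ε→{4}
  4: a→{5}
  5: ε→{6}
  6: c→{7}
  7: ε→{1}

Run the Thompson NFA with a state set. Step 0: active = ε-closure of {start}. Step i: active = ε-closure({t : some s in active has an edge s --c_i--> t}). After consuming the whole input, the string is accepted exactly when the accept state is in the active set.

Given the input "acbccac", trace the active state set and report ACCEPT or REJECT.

Answer: REJECT

Steps:
initial (ε-close {0}): {0,1,2}
'a' @ 1: {3,4}
'c' @ 2: {}  — dead — no transitions
rest 'bccac' ignored (set empty)
after full input: {}  (accept=1 not in)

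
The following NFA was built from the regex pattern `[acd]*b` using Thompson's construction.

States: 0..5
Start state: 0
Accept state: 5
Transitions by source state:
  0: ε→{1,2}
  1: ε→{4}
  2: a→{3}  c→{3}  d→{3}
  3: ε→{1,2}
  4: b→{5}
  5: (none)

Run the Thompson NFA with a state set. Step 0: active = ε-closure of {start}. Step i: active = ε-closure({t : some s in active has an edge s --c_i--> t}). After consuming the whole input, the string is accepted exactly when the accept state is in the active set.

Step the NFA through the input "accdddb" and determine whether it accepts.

Answer: ACCEPT

Steps:
initial (ε-close {0}): {0,1,2,4}
'a' @ 1: {1,2,3,4}
'c' @ 2: {1,2,3,4}
'c' @ 3: {1,2,3,4}
'd' @ 4: {1,2,3,4}
'd' @ 5: {1,2,3,4}
'd' @ 6: {1,2,3,4}
'b' @ 7: {5}  [accepting]
end set {5} — state 5 in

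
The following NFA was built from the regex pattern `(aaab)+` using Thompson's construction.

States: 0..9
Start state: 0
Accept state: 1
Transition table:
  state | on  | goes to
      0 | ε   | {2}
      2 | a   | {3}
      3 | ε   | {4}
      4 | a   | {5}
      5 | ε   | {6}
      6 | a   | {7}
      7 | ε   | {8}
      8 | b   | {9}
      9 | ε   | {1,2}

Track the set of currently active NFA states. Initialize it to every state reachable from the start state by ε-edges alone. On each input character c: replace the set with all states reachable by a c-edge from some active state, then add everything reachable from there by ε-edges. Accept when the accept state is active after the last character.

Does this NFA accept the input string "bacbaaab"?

initial (ε-close {0}): {0,2}
'b' @ 1: {}  — state set empty
rest 'acbaaab' ignored (set empty)
final: {}; accept 1 not in set

Answer: REJECT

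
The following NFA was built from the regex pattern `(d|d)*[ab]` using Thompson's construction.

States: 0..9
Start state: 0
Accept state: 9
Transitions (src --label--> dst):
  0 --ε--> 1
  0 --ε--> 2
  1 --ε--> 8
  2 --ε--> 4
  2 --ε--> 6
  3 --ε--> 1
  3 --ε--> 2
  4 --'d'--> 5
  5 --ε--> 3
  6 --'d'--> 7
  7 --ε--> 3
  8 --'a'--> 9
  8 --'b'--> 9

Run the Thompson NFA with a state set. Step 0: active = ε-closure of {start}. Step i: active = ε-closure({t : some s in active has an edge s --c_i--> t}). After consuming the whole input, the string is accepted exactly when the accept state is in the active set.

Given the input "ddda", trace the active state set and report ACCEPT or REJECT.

Answer: ACCEPT

Derivation:
initial (ε-close {0}): {0,1,2,4,6,8}
'd' @ 1: {1,2,3,4,5,6,7,8}
'd' @ 2: {1,2,3,4,5,6,7,8}
'd' @ 3: {1,2,3,4,5,6,7,8}
'a' @ 4: {9}  ✓accept
end set {9} — state 9 in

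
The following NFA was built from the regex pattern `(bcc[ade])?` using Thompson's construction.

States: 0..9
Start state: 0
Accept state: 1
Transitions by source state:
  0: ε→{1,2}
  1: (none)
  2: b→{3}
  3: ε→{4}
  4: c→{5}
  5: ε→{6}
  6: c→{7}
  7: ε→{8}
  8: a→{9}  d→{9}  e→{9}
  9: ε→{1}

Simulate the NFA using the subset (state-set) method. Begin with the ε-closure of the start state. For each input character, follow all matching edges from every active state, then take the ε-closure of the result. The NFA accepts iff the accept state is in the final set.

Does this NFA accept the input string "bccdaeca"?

S₀ = ε-closure({0}) = {0,1,2}
'b' @ 1: {3,4}
'c' @ 2: {5,6}
'c' @ 3: {7,8}
'd' @ 4: {1,9}  (accept∈set)
'a' @ 5: {}  — no active states
rest 'eca' ignored (set empty)
end set {} — state 1 not in

Answer: REJECT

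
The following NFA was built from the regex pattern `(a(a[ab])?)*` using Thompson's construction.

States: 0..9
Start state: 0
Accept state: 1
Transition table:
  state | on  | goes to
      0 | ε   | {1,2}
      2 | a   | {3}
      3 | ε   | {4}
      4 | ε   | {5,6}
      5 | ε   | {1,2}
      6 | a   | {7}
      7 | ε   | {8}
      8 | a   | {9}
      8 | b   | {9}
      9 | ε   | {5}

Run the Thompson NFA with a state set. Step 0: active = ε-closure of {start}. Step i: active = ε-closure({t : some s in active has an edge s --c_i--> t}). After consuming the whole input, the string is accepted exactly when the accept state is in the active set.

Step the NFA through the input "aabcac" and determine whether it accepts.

Answer: REJECT

Trace:
S₀ = ε-closure({0}) = {0,1,2}
'a' @ 1: {1,2,3,4,5,6}  (accept∈set)
'a' @ 2: {1,2,3,4,5,6,7,8}  (accept∈set)
'b' @ 3: {1,2,5,9}  (accept∈set)
'c' @ 4: {}  — dead — no transitions
rest 'ac' ignored (set empty)
after full input: {}  (accept=1 not in)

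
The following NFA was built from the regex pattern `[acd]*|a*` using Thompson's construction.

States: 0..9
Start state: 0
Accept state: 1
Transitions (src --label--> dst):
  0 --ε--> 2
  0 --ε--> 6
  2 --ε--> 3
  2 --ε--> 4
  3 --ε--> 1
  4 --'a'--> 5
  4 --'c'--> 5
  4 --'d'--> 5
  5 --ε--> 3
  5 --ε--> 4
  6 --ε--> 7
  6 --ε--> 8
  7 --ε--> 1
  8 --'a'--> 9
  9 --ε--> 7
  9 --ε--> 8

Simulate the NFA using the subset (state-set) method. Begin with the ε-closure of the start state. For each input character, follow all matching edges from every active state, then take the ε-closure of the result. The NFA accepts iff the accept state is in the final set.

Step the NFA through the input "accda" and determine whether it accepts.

start: ε-closure({0}) = {0,1,2,3,4,6,7,8}
'a' @ 1: {1,3,4,5,7,8,9}  (accept∈set)
'c' @ 2: {1,3,4,5}  (accept∈set)
'c' @ 3: {1,3,4,5}  (accept∈set)
'd' @ 4: {1,3,4,5}  (accept∈set)
'a' @ 5: {1,3,4,5}  (accept∈set)
after full input: {1,3,4,5}  (accept=1 in)

Answer: ACCEPT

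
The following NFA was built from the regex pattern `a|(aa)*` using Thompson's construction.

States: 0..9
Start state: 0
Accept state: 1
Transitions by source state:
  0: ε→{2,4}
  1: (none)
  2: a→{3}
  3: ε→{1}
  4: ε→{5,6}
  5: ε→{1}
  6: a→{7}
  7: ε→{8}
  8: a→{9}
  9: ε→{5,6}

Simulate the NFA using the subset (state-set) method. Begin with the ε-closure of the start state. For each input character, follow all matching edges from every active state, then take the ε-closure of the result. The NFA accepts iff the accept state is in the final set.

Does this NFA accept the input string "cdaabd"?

Answer: REJECT

Derivation:
start: ε-closure({0}) = {0,1,2,4,5,6}
'c' @ 1: {}  — dead — no transitions
rest 'daabd' ignored (set empty)
end set {} — state 1 not in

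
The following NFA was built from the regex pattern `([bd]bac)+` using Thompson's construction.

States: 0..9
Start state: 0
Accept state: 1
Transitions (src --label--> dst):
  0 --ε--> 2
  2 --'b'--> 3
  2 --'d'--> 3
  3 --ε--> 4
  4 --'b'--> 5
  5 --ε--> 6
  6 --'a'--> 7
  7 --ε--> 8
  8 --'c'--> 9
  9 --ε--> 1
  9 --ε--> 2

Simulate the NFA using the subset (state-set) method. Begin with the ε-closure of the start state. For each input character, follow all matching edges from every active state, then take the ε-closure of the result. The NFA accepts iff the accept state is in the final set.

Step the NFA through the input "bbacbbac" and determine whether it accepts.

S₀ = ε-closure({0}) = {0,2}
'b' @ 1: {3,4}
'b' @ 2: {5,6}
'a' @ 3: {7,8}
'c' @ 4: {1,2,9}  [accepting]
'b' @ 5: {3,4}
'b' @ 6: {5,6}
'a' @ 7: {7,8}
'c' @ 8: {1,2,9}  [accepting]
end set {1,2,9} — state 1 in

Answer: ACCEPT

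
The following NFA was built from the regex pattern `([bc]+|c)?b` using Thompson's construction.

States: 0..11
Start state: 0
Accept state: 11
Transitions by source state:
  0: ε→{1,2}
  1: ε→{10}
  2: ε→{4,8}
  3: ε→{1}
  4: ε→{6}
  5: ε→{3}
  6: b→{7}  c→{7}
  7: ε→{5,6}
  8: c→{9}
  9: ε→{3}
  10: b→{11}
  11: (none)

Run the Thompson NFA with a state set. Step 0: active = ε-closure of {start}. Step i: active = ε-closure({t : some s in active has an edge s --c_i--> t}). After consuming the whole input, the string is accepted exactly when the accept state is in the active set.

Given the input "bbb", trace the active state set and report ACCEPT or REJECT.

start: ε-closure({0}) = {0,1,2,4,6,8,10}
'b' @ 1: {1,3,5,6,7,10,11}  (accept∈set)
'b' @ 2: {1,3,5,6,7,10,11}  (accept∈set)
'b' @ 3: {1,3,5,6,7,10,11}  (accept∈set)
final: {1,3,5,6,7,10,11}; accept 11 in set

Answer: ACCEPT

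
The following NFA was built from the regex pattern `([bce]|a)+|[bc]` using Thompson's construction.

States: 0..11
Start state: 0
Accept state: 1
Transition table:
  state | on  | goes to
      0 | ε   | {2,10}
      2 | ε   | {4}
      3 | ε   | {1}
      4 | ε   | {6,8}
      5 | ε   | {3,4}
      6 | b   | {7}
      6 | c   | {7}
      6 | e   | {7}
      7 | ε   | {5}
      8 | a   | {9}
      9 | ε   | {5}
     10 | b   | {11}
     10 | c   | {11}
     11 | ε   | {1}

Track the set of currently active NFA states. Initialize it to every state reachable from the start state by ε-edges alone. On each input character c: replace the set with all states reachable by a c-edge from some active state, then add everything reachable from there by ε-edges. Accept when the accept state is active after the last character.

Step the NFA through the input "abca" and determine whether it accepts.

start: ε-closure({0}) = {0,2,4,6,8,10}
'a' @ 1: {1,3,4,5,6,8,9}  ✓accept
'b' @ 2: {1,3,4,5,6,7,8}  ✓accept
'c' @ 3: {1,3,4,5,6,7,8}  ✓accept
'a' @ 4: {1,3,4,5,6,8,9}  ✓accept
end set {1,3,4,5,6,8,9} — state 1 in

Answer: ACCEPT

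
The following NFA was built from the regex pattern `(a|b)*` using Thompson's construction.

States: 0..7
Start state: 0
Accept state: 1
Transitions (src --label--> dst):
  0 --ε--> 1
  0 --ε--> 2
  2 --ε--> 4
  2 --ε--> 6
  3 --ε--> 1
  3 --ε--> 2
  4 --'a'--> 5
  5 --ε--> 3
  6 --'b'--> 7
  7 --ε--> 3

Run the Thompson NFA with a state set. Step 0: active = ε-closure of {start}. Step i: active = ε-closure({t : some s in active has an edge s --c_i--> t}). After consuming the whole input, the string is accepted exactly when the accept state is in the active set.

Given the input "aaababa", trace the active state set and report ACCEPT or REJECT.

Answer: ACCEPT

Steps:
initial (ε-close {0}): {0,1,2,4,6}
'a' @ 1: {1,2,3,4,5,6}  [accepting]
'a' @ 2: {1,2,3,4,5,6}  [accepting]
'a' @ 3: {1,2,3,4,5,6}  [accepting]
'b' @ 4: {1,2,3,4,6,7}  [accepting]
'a' @ 5: {1,2,3,4,5,6}  [accepting]
'b' @ 6: {1,2,3,4,6,7}  [accepting]
'a' @ 7: {1,2,3,4,5,6}  [accepting]
final: {1,2,3,4,5,6}; accept 1 in set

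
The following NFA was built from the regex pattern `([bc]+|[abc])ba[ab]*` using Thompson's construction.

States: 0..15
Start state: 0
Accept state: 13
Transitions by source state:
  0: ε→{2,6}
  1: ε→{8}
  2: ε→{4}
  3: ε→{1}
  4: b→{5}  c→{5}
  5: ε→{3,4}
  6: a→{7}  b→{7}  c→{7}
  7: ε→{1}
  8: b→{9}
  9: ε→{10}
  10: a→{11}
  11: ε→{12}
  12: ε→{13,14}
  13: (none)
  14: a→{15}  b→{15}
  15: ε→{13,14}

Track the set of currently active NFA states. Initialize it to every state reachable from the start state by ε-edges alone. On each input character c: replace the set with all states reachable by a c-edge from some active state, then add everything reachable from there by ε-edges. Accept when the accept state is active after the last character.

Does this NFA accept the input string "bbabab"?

initial (ε-close {0}): {0,2,4,6}
'b' @ 1: {1,3,4,5,7,8}
'b' @ 2: {1,3,4,5,8,9,10}
'a' @ 3: {11,12,13,14}  (accept∈set)
'b' @ 4: {13,14,15}  (accept∈set)
'a' @ 5: {13,14,15}  (accept∈set)
'b' @ 6: {13,14,15}  (accept∈set)
end set {13,14,15} — state 13 in

Answer: ACCEPT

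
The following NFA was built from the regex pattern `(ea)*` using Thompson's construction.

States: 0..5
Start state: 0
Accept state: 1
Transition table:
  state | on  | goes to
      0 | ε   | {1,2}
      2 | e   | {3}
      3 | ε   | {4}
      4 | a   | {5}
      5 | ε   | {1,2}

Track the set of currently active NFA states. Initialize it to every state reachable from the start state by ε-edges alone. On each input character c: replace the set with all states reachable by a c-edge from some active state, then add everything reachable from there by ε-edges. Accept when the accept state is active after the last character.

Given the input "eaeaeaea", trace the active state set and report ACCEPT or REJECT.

Answer: ACCEPT

Derivation:
S₀ = ε-closure({0}) = {0,1,2}
'e' @ 1: {3,4}
'a' @ 2: {1,2,5}  (accept∈set)
'e' @ 3: {3,4}
'a' @ 4: {1,2,5}  (accept∈set)
'e' @ 5: {3,4}
'a' @ 6: {1,2,5}  (accept∈set)
'e' @ 7: {3,4}
'a' @ 8: {1,2,5}  (accept∈set)
after full input: {1,2,5}  (accept=1 in)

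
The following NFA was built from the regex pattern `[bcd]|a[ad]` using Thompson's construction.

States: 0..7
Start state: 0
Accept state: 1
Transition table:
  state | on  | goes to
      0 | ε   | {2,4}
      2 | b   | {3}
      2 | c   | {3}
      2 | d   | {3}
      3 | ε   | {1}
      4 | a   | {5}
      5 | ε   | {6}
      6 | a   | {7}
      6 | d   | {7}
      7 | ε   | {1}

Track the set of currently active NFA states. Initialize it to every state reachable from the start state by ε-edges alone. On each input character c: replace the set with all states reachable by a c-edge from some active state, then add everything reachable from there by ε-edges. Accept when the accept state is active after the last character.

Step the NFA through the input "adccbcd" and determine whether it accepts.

S₀ = ε-closure({0}) = {0,2,4}
'a' @ 1: {5,6}
'd' @ 2: {1,7}  (accept∈set)
'c' @ 3: {}  — dead — no transitions
rest 'cbcd' ignored (set empty)
after full input: {}  (accept=1 not in)

Answer: REJECT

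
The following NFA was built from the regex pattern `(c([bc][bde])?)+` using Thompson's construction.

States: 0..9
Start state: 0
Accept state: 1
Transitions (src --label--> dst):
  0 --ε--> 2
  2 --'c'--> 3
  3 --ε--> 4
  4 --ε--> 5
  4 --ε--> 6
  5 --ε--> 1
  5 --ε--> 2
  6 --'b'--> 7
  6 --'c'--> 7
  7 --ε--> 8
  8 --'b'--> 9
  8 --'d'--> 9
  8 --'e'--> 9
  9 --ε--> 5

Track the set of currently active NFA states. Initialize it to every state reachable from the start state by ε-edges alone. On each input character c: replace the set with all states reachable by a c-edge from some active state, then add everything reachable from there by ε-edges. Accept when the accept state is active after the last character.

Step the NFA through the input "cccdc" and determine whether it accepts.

start: ε-closure({0}) = {0,2}
'c' @ 1: {1,2,3,4,5,6}  [accepting]
'c' @ 2: {1,2,3,4,5,6,7,8}  [accepting]
'c' @ 3: {1,2,3,4,5,6,7,8}  [accepting]
'd' @ 4: {1,2,5,9}  [accepting]
'c' @ 5: {1,2,3,4,5,6}  [accepting]
final: {1,2,3,4,5,6}; accept 1 in set

Answer: ACCEPT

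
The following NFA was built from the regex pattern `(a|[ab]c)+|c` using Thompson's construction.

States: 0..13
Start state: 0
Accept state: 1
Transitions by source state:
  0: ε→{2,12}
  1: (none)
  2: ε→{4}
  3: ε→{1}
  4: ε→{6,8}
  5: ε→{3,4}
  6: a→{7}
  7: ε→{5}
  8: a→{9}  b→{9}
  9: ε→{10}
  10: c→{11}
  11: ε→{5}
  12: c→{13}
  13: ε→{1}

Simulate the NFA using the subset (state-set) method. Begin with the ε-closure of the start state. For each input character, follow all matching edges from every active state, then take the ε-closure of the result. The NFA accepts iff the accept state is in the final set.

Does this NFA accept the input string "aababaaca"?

Answer: REJECT

Derivation:
start: ε-closure({0}) = {0,2,4,6,8,12}
'a' @ 1: {1,3,4,5,6,7,8,9,10}  ✓accept
'a' @ 2: {1,3,4,5,6,7,8,9,10}  ✓accept
'b' @ 3: {9,10}
'a' @ 4: {}  — state set empty
rest 'baaca' ignored (set empty)
after full input: {}  (accept=1 not in)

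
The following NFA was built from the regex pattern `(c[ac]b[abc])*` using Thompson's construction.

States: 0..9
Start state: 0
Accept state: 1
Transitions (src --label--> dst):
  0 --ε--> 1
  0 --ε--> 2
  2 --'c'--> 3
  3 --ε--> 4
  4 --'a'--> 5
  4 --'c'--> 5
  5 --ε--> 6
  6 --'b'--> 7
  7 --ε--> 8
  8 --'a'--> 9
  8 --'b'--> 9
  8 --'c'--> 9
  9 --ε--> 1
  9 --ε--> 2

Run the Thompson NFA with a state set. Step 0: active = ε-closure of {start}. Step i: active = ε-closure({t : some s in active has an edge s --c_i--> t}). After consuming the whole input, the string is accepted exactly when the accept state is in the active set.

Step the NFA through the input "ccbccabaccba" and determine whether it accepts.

Answer: ACCEPT

Steps:
initial (ε-close {0}): {0,1,2}
'c' @ 1: {3,4}
'c' @ 2: {5,6}
'b' @ 3: {7,8}
'c' @ 4: {1,2,9}  [accepting]
'c' @ 5: {3,4}
'a' @ 6: {5,6}
'b' @ 7: {7,8}
'a' @ 8: {1,2,9}  [accepting]
'c' @ 9: {3,4}
'c' @ 10: {5,6}
'b' @ 11: {7,8}
'a' @ 12: {1,2,9}  [accepting]
final: {1,2,9}; accept 1 in set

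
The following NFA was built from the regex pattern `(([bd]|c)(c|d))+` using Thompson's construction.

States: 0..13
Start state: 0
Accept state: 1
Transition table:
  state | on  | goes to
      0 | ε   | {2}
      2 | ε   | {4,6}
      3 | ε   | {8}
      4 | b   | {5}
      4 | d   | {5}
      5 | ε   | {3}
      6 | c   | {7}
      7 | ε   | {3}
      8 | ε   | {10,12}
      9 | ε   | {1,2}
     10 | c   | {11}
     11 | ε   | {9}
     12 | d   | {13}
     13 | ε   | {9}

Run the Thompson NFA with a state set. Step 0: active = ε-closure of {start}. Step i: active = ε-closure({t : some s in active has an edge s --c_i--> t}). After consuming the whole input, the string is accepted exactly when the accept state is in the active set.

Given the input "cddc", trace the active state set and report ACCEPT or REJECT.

start: ε-closure({0}) = {0,2,4,6}
'c' @ 1: {3,7,8,10,12}
'd' @ 2: {1,2,4,6,9,13}  (accept∈set)
'd' @ 3: {3,5,8,10,12}
'c' @ 4: {1,2,4,6,9,11}  (accept∈set)
after full input: {1,2,4,6,9,11}  (accept=1 in)

Answer: ACCEPT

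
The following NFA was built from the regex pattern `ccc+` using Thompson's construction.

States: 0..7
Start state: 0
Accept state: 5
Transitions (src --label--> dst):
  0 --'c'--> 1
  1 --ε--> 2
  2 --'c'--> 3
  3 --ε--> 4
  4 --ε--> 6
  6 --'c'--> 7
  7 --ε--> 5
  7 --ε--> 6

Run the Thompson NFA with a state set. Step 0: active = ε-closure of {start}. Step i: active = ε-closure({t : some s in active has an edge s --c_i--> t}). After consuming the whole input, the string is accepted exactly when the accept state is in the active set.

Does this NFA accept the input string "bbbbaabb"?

S₀ = ε-closure({0}) = {0}
'b' @ 1: {}  — no active states
rest 'bbbaabb' ignored (set empty)
final: {}; accept 5 not in set

Answer: REJECT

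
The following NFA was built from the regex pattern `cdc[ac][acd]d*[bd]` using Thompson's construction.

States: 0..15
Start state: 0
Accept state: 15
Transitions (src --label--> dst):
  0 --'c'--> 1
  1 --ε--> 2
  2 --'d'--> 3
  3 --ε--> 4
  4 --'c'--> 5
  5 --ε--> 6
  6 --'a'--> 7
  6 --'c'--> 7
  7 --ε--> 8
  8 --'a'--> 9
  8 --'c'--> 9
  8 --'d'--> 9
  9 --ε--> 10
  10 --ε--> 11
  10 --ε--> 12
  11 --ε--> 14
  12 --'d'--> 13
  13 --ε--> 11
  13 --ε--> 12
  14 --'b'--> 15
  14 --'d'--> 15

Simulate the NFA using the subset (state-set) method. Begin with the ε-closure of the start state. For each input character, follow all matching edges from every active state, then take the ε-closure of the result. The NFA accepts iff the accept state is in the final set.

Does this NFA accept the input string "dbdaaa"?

initial (ε-close {0}): {0}
'd' @ 1: {}  — dead — no transitions
rest 'bdaaa' ignored (set empty)
end set {} — state 15 not in

Answer: REJECT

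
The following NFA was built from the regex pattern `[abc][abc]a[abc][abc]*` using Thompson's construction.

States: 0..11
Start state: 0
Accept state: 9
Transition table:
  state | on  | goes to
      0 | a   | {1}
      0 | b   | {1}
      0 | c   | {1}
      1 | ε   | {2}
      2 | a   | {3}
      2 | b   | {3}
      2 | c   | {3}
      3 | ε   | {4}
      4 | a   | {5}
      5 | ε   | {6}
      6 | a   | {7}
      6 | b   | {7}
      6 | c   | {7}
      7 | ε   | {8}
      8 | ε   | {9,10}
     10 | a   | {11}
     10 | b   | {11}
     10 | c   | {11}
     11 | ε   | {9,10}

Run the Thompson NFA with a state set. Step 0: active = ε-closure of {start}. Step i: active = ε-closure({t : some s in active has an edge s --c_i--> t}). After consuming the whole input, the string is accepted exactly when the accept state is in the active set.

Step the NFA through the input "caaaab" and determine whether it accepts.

initial (ε-close {0}): {0}
'c' @ 1: {1,2}
'a' @ 2: {3,4}
'a' @ 3: {5,6}
'a' @ 4: {7,8,9,10}  (accept∈set)
'a' @ 5: {9,10,11}  (accept∈set)
'b' @ 6: {9,10,11}  (accept∈set)
after full input: {9,10,11}  (accept=9 in)

Answer: ACCEPT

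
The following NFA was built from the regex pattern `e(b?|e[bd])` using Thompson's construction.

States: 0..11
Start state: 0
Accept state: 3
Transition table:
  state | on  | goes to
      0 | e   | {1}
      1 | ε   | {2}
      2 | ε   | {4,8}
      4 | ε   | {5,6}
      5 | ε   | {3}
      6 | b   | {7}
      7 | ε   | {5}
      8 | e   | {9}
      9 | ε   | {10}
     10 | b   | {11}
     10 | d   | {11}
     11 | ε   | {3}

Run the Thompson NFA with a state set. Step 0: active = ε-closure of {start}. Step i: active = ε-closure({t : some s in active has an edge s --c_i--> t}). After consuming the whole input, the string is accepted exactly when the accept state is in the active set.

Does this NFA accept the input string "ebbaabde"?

initial (ε-close {0}): {0}
'e' @ 1: {1,2,3,4,5,6,8}  (accept∈set)
'b' @ 2: {3,5,7}  (accept∈set)
'b' @ 3: {}  — no active states
rest 'aabde' ignored (set empty)
final: {}; accept 3 not in set

Answer: REJECT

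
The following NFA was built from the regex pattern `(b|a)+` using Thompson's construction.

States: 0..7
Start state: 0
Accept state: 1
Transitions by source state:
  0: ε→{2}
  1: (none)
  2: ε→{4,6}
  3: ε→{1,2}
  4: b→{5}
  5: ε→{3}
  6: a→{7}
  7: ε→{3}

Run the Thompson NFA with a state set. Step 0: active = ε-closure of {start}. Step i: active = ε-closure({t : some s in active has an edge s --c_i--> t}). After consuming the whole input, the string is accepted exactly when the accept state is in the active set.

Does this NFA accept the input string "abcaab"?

start: ε-closure({0}) = {0,2,4,6}
'a' @ 1: {1,2,3,4,6,7}  [accepting]
'b' @ 2: {1,2,3,4,5,6}  [accepting]
'c' @ 3: {}  — dead — no transitions
rest 'aab' ignored (set empty)
end set {} — state 1 not in

Answer: REJECT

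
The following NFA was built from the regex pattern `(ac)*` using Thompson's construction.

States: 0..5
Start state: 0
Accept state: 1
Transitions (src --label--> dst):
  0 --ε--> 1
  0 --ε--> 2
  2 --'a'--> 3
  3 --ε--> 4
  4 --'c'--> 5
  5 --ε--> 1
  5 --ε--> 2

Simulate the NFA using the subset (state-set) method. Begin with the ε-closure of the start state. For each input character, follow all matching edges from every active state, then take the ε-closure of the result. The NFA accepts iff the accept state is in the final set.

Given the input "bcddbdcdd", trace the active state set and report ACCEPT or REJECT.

start: ε-closure({0}) = {0,1,2}
'b' @ 1: {}  — no active states
rest 'cddbdcdd' ignored (set empty)
after full input: {}  (accept=1 not in)

Answer: REJECT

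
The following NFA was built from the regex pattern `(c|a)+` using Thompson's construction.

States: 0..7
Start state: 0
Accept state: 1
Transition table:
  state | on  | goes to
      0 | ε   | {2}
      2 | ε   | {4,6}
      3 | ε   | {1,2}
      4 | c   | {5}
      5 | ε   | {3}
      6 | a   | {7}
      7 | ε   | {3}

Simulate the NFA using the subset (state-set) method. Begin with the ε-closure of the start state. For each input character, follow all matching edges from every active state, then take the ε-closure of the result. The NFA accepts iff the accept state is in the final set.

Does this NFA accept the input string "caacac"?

initial (ε-close {0}): {0,2,4,6}
'c' @ 1: {1,2,3,4,5,6}  ✓accept
'a' @ 2: {1,2,3,4,6,7}  ✓accept
'a' @ 3: {1,2,3,4,6,7}  ✓accept
'c' @ 4: {1,2,3,4,5,6}  ✓accept
'a' @ 5: {1,2,3,4,6,7}  ✓accept
'c' @ 6: {1,2,3,4,5,6}  ✓accept
final: {1,2,3,4,5,6}; accept 1 in set

Answer: ACCEPT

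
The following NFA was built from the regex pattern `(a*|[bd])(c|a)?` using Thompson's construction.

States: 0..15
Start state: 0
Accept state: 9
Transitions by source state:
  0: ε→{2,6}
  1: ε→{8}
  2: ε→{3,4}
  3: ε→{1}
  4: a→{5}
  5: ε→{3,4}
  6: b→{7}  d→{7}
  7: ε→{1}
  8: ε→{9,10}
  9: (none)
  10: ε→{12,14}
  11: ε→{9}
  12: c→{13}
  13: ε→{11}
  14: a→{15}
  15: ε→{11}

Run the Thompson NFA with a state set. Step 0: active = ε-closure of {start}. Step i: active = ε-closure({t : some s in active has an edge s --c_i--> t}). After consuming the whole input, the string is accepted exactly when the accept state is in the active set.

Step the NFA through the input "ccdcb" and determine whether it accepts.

Answer: REJECT

Derivation:
initial (ε-close {0}): {0,1,2,3,4,6,8,9,10,12,14}
'c' @ 1: {9,11,13}  ✓accept
'c' @ 2: {}  — dead — no transitions
rest 'dcb' ignored (set empty)
end set {} — state 9 not in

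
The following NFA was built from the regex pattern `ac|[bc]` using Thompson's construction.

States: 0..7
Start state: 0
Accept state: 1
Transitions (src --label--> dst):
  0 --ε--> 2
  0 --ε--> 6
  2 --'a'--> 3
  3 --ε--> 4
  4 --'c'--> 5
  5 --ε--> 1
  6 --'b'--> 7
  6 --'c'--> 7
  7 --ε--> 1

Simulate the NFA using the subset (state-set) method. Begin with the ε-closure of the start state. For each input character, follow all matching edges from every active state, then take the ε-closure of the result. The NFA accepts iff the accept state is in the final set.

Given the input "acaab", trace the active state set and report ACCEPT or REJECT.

Answer: REJECT

Trace:
S₀ = ε-closure({0}) = {0,2,6}
'a' @ 1: {3,4}
'c' @ 2: {1,5}  [accepting]
'a' @ 3: {}  — state set empty
rest 'ab' ignored (set empty)
end set {} — state 1 not in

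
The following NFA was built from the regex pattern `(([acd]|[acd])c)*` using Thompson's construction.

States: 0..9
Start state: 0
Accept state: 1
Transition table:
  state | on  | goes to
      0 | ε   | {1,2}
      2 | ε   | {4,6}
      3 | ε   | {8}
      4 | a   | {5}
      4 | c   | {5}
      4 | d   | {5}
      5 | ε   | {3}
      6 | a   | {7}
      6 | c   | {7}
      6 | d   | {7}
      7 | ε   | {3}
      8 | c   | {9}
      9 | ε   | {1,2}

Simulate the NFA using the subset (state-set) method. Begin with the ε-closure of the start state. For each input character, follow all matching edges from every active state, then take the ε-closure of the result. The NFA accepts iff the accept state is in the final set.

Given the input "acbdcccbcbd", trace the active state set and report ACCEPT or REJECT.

start: ε-closure({0}) = {0,1,2,4,6}
'a' @ 1: {3,5,7,8}
'c' @ 2: {1,2,4,6,9}  [accepting]
'b' @ 3: {}  — no active states
rest 'dcccbcbd' ignored (set empty)
final: {}; accept 1 not in set

Answer: REJECT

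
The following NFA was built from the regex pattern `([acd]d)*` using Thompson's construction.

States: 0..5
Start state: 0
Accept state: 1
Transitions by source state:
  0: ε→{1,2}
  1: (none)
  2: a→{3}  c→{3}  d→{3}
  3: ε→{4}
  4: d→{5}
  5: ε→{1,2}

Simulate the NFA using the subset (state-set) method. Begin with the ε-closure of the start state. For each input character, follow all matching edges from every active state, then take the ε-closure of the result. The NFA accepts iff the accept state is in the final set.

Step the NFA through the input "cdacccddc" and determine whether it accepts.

Answer: REJECT

Trace:
initial (ε-close {0}): {0,1,2}
'c' @ 1: {3,4}
'd' @ 2: {1,2,5}  ✓accept
'a' @ 3: {3,4}
'c' @ 4: {}  — dead — no transitions
rest 'ccddc' ignored (set empty)
end set {} — state 1 not in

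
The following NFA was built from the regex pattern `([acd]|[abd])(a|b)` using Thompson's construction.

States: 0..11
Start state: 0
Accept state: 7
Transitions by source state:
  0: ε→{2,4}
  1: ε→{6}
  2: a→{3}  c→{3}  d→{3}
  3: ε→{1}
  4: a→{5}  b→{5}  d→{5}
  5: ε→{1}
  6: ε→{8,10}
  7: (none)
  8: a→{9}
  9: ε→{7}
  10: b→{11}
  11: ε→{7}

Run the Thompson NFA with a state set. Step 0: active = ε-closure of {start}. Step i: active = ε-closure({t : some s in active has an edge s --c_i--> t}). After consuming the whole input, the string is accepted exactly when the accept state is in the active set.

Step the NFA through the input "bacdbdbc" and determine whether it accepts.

Answer: REJECT

Steps:
S₀ = ε-closure({0}) = {0,2,4}
'b' @ 1: {1,5,6,8,10}
'a' @ 2: {7,9}  [accepting]
'c' @ 3: {}  — no active states
rest 'dbdbc' ignored (set empty)
end set {} — state 7 not in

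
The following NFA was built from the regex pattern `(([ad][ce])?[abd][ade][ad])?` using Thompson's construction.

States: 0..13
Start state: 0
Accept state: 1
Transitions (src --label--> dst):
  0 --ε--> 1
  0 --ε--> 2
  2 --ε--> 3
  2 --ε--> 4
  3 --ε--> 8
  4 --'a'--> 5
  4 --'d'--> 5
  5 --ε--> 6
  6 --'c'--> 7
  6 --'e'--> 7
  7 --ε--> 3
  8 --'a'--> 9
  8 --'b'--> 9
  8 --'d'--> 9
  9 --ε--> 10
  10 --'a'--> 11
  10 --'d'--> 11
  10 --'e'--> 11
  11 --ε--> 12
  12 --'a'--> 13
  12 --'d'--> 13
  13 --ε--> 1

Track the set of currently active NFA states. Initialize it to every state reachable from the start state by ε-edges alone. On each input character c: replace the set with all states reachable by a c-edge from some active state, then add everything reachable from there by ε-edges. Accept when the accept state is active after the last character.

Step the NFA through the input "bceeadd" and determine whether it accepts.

S₀ = ε-closure({0}) = {0,1,2,3,4,8}
'b' @ 1: {9,10}
'c' @ 2: {}  — dead — no transitions
rest 'eeadd' ignored (set empty)
final: {}; accept 1 not in set

Answer: REJECT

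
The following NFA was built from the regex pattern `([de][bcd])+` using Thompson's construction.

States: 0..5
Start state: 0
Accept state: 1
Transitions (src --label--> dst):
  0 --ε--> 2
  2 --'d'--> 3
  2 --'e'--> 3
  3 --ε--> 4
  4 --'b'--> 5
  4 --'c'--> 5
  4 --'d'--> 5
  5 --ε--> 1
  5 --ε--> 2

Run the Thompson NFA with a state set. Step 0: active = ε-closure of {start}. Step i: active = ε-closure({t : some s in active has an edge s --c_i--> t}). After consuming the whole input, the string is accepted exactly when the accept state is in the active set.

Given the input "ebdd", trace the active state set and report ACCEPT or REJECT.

Answer: ACCEPT

Derivation:
start: ε-closure({0}) = {0,2}
'e' @ 1: {3,4}
'b' @ 2: {1,2,5}  ✓accept
'd' @ 3: {3,4}
'd' @ 4: {1,2,5}  ✓accept
end set {1,2,5} — state 1 in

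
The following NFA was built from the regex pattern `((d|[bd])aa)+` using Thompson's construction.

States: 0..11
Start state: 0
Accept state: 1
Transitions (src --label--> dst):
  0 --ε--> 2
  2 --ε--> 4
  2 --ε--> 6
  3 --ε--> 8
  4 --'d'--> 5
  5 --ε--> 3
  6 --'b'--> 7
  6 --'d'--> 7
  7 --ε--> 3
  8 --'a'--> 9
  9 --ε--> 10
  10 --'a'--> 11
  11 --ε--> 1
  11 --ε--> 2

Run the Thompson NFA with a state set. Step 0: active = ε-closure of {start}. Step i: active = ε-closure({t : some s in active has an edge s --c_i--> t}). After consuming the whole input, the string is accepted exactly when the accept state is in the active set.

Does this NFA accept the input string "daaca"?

start: ε-closure({0}) = {0,2,4,6}
'd' @ 1: {3,5,7,8}
'a' @ 2: {9,10}
'a' @ 3: {1,2,4,6,11}  ✓accept
'c' @ 4: {}  — no active states
rest 'a' ignored (set empty)
end set {} — state 1 not in

Answer: REJECT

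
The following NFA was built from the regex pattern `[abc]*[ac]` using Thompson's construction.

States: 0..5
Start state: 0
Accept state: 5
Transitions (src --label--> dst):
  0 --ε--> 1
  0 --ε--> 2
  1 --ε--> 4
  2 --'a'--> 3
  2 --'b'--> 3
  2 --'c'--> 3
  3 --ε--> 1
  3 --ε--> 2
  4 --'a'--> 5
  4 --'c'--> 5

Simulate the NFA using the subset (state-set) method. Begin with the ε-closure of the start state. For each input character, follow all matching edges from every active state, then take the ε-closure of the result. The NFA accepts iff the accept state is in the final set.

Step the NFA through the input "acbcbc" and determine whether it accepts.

Answer: ACCEPT

Steps:
S₀ = ε-closure({0}) = {0,1,2,4}
'a' @ 1: {1,2,3,4,5}  (accept∈set)
'c' @ 2: {1,2,3,4,5}  (accept∈set)
'b' @ 3: {1,2,3,4}
'c' @ 4: {1,2,3,4,5}  (accept∈set)
'b' @ 5: {1,2,3,4}
'c' @ 6: {1,2,3,4,5}  (accept∈set)
end set {1,2,3,4,5} — state 5 in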